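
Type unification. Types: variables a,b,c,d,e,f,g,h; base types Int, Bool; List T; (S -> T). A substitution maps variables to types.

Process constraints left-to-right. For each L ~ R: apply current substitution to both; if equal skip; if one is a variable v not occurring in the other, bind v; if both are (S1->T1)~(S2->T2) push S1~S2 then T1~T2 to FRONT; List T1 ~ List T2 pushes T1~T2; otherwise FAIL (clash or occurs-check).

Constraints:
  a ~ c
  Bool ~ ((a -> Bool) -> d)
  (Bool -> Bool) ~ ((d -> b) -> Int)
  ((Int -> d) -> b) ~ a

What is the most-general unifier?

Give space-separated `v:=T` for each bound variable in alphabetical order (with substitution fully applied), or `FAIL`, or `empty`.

Answer: FAIL

Derivation:
step 1: unify a ~ c  [subst: {-} | 3 pending]
  bind a := c
step 2: unify Bool ~ ((c -> Bool) -> d)  [subst: {a:=c} | 2 pending]
  clash: Bool vs ((c -> Bool) -> d)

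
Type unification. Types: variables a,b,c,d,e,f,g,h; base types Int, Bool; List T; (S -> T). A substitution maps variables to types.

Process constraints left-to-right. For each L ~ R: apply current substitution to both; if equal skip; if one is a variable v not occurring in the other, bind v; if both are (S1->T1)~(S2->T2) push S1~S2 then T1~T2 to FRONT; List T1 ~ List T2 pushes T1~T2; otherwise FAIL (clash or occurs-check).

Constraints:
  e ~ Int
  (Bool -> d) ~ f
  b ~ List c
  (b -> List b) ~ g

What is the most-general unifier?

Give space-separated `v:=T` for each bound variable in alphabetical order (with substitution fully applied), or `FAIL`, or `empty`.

step 1: unify e ~ Int  [subst: {-} | 3 pending]
  bind e := Int
step 2: unify (Bool -> d) ~ f  [subst: {e:=Int} | 2 pending]
  bind f := (Bool -> d)
step 3: unify b ~ List c  [subst: {e:=Int, f:=(Bool -> d)} | 1 pending]
  bind b := List c
step 4: unify (List c -> List List c) ~ g  [subst: {e:=Int, f:=(Bool -> d), b:=List c} | 0 pending]
  bind g := (List c -> List List c)

Answer: b:=List c e:=Int f:=(Bool -> d) g:=(List c -> List List c)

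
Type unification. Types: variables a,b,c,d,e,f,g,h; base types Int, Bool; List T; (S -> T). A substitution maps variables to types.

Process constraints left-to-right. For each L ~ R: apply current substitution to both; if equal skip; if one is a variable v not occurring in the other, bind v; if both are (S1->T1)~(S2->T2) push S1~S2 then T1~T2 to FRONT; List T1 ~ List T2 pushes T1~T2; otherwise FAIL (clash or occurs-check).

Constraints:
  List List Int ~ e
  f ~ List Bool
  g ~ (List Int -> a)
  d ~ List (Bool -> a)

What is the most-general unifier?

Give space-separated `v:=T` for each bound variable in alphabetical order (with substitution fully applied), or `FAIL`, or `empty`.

step 1: unify List List Int ~ e  [subst: {-} | 3 pending]
  bind e := List List Int
step 2: unify f ~ List Bool  [subst: {e:=List List Int} | 2 pending]
  bind f := List Bool
step 3: unify g ~ (List Int -> a)  [subst: {e:=List List Int, f:=List Bool} | 1 pending]
  bind g := (List Int -> a)
step 4: unify d ~ List (Bool -> a)  [subst: {e:=List List Int, f:=List Bool, g:=(List Int -> a)} | 0 pending]
  bind d := List (Bool -> a)

Answer: d:=List (Bool -> a) e:=List List Int f:=List Bool g:=(List Int -> a)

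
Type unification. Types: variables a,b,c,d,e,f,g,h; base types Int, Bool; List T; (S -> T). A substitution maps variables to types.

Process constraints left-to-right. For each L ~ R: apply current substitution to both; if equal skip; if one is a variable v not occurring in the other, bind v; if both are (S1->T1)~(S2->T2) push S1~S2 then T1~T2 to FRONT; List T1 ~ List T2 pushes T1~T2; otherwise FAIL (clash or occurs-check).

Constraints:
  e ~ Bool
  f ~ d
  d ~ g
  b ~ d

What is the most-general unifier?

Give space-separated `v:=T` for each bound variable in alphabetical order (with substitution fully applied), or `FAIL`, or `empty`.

Answer: b:=g d:=g e:=Bool f:=g

Derivation:
step 1: unify e ~ Bool  [subst: {-} | 3 pending]
  bind e := Bool
step 2: unify f ~ d  [subst: {e:=Bool} | 2 pending]
  bind f := d
step 3: unify d ~ g  [subst: {e:=Bool, f:=d} | 1 pending]
  bind d := g
step 4: unify b ~ g  [subst: {e:=Bool, f:=d, d:=g} | 0 pending]
  bind b := g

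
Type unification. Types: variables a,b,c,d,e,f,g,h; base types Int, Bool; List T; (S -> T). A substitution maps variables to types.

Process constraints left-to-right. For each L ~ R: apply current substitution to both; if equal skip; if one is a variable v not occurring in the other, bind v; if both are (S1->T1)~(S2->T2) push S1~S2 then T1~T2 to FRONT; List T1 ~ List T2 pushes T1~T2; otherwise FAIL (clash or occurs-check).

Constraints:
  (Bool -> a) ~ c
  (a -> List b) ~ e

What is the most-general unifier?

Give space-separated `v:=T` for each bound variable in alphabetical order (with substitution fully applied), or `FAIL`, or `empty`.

step 1: unify (Bool -> a) ~ c  [subst: {-} | 1 pending]
  bind c := (Bool -> a)
step 2: unify (a -> List b) ~ e  [subst: {c:=(Bool -> a)} | 0 pending]
  bind e := (a -> List b)

Answer: c:=(Bool -> a) e:=(a -> List b)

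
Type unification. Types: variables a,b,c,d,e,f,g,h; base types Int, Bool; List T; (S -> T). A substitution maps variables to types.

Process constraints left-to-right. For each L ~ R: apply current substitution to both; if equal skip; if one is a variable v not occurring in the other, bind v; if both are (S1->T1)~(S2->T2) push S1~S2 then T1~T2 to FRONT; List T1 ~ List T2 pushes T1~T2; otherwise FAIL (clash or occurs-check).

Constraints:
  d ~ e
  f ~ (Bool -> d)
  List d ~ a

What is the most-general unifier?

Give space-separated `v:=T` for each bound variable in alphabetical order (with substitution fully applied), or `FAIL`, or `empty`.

Answer: a:=List e d:=e f:=(Bool -> e)

Derivation:
step 1: unify d ~ e  [subst: {-} | 2 pending]
  bind d := e
step 2: unify f ~ (Bool -> e)  [subst: {d:=e} | 1 pending]
  bind f := (Bool -> e)
step 3: unify List e ~ a  [subst: {d:=e, f:=(Bool -> e)} | 0 pending]
  bind a := List e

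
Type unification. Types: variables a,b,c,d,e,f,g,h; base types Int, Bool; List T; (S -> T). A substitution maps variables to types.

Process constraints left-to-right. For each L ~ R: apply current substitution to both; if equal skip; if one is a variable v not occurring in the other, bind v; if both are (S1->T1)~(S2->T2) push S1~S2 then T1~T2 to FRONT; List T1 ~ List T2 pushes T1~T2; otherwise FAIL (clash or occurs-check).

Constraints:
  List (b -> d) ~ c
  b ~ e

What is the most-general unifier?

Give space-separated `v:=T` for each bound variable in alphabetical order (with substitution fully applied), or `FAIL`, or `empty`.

Answer: b:=e c:=List (e -> d)

Derivation:
step 1: unify List (b -> d) ~ c  [subst: {-} | 1 pending]
  bind c := List (b -> d)
step 2: unify b ~ e  [subst: {c:=List (b -> d)} | 0 pending]
  bind b := e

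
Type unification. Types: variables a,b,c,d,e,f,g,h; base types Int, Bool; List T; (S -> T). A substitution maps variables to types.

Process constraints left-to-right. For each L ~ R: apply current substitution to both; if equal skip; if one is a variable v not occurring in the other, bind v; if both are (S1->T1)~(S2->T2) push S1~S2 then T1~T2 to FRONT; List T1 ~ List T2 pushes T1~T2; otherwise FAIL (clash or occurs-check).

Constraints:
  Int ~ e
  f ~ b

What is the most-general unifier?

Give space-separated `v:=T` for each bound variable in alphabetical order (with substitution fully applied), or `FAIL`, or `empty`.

Answer: e:=Int f:=b

Derivation:
step 1: unify Int ~ e  [subst: {-} | 1 pending]
  bind e := Int
step 2: unify f ~ b  [subst: {e:=Int} | 0 pending]
  bind f := b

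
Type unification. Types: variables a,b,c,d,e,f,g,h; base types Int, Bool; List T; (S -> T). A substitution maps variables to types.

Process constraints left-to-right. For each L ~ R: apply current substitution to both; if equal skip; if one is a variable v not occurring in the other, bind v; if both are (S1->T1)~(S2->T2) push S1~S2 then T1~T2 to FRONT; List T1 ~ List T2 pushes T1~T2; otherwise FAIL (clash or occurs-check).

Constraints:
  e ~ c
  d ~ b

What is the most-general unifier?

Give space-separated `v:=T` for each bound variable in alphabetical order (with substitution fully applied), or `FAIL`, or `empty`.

Answer: d:=b e:=c

Derivation:
step 1: unify e ~ c  [subst: {-} | 1 pending]
  bind e := c
step 2: unify d ~ b  [subst: {e:=c} | 0 pending]
  bind d := b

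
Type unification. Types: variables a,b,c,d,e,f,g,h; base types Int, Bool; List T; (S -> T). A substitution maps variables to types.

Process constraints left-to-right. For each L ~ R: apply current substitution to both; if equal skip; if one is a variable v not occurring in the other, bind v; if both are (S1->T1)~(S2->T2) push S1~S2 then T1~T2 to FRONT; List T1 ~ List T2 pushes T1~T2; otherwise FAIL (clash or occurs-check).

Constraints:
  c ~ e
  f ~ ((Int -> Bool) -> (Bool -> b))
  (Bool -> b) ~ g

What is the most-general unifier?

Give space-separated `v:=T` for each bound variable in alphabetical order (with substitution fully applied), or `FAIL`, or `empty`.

step 1: unify c ~ e  [subst: {-} | 2 pending]
  bind c := e
step 2: unify f ~ ((Int -> Bool) -> (Bool -> b))  [subst: {c:=e} | 1 pending]
  bind f := ((Int -> Bool) -> (Bool -> b))
step 3: unify (Bool -> b) ~ g  [subst: {c:=e, f:=((Int -> Bool) -> (Bool -> b))} | 0 pending]
  bind g := (Bool -> b)

Answer: c:=e f:=((Int -> Bool) -> (Bool -> b)) g:=(Bool -> b)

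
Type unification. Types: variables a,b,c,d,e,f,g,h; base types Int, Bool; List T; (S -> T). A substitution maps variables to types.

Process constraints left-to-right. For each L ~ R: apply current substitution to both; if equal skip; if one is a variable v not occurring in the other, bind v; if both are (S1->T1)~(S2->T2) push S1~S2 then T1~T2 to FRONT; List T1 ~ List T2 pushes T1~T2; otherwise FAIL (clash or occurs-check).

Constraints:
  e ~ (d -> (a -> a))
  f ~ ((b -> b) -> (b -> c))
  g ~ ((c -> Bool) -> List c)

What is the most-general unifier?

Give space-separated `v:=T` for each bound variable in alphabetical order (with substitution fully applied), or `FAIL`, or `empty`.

step 1: unify e ~ (d -> (a -> a))  [subst: {-} | 2 pending]
  bind e := (d -> (a -> a))
step 2: unify f ~ ((b -> b) -> (b -> c))  [subst: {e:=(d -> (a -> a))} | 1 pending]
  bind f := ((b -> b) -> (b -> c))
step 3: unify g ~ ((c -> Bool) -> List c)  [subst: {e:=(d -> (a -> a)), f:=((b -> b) -> (b -> c))} | 0 pending]
  bind g := ((c -> Bool) -> List c)

Answer: e:=(d -> (a -> a)) f:=((b -> b) -> (b -> c)) g:=((c -> Bool) -> List c)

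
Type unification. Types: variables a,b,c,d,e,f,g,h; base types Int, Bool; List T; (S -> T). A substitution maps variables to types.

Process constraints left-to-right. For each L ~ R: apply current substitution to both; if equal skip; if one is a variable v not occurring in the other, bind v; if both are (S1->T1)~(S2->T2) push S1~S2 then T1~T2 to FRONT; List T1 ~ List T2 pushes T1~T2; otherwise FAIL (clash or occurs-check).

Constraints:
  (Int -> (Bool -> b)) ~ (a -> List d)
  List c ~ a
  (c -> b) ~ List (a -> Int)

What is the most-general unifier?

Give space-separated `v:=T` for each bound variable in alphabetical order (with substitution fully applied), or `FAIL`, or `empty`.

step 1: unify (Int -> (Bool -> b)) ~ (a -> List d)  [subst: {-} | 2 pending]
  -> decompose arrow: push Int~a, (Bool -> b)~List d
step 2: unify Int ~ a  [subst: {-} | 3 pending]
  bind a := Int
step 3: unify (Bool -> b) ~ List d  [subst: {a:=Int} | 2 pending]
  clash: (Bool -> b) vs List d

Answer: FAIL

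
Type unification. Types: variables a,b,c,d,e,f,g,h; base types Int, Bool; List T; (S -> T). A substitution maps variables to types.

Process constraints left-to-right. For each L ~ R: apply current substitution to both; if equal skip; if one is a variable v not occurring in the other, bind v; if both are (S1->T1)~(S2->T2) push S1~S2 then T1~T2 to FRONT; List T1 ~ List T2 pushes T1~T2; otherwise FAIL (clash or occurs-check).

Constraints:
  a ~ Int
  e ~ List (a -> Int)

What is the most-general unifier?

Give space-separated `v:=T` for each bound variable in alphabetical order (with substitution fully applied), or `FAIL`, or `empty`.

step 1: unify a ~ Int  [subst: {-} | 1 pending]
  bind a := Int
step 2: unify e ~ List (Int -> Int)  [subst: {a:=Int} | 0 pending]
  bind e := List (Int -> Int)

Answer: a:=Int e:=List (Int -> Int)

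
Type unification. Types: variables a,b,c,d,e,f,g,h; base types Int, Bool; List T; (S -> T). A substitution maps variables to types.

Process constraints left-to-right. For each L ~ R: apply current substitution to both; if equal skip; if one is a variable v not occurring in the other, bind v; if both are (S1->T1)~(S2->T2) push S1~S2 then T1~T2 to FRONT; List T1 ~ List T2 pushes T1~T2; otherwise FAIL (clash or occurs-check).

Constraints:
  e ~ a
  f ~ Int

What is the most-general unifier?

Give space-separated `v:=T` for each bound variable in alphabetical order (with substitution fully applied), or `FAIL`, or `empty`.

Answer: e:=a f:=Int

Derivation:
step 1: unify e ~ a  [subst: {-} | 1 pending]
  bind e := a
step 2: unify f ~ Int  [subst: {e:=a} | 0 pending]
  bind f := Int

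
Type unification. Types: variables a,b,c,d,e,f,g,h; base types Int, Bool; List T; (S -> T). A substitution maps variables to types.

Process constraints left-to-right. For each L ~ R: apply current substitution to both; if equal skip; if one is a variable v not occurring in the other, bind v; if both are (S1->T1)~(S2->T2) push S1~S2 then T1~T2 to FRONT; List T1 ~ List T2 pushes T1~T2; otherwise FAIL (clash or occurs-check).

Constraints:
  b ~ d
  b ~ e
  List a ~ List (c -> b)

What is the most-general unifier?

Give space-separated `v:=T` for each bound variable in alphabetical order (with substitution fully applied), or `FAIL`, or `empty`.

step 1: unify b ~ d  [subst: {-} | 2 pending]
  bind b := d
step 2: unify d ~ e  [subst: {b:=d} | 1 pending]
  bind d := e
step 3: unify List a ~ List (c -> e)  [subst: {b:=d, d:=e} | 0 pending]
  -> decompose List: push a~(c -> e)
step 4: unify a ~ (c -> e)  [subst: {b:=d, d:=e} | 0 pending]
  bind a := (c -> e)

Answer: a:=(c -> e) b:=e d:=e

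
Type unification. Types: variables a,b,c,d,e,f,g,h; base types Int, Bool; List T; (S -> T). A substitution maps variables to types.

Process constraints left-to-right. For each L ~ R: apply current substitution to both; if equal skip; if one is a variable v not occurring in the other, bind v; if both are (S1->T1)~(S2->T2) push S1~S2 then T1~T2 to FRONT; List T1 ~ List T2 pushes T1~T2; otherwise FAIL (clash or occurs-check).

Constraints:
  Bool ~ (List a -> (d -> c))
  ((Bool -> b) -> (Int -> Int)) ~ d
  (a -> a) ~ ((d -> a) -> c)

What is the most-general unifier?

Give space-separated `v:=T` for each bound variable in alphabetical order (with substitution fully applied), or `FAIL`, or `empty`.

step 1: unify Bool ~ (List a -> (d -> c))  [subst: {-} | 2 pending]
  clash: Bool vs (List a -> (d -> c))

Answer: FAIL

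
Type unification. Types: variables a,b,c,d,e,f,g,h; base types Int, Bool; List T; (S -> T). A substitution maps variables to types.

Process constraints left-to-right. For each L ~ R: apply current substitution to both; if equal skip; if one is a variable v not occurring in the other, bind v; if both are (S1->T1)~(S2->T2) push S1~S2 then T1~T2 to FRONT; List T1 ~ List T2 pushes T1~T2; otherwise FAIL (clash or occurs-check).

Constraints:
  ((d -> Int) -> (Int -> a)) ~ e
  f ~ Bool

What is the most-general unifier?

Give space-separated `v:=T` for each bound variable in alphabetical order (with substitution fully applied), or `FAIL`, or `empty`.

Answer: e:=((d -> Int) -> (Int -> a)) f:=Bool

Derivation:
step 1: unify ((d -> Int) -> (Int -> a)) ~ e  [subst: {-} | 1 pending]
  bind e := ((d -> Int) -> (Int -> a))
step 2: unify f ~ Bool  [subst: {e:=((d -> Int) -> (Int -> a))} | 0 pending]
  bind f := Bool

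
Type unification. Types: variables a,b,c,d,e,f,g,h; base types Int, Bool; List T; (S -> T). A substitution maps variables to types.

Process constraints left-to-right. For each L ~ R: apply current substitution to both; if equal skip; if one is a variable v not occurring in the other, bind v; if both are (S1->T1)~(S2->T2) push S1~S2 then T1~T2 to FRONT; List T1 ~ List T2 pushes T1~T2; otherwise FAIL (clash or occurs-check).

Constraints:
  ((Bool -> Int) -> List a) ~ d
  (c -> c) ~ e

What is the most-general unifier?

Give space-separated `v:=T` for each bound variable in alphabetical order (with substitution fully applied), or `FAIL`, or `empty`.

step 1: unify ((Bool -> Int) -> List a) ~ d  [subst: {-} | 1 pending]
  bind d := ((Bool -> Int) -> List a)
step 2: unify (c -> c) ~ e  [subst: {d:=((Bool -> Int) -> List a)} | 0 pending]
  bind e := (c -> c)

Answer: d:=((Bool -> Int) -> List a) e:=(c -> c)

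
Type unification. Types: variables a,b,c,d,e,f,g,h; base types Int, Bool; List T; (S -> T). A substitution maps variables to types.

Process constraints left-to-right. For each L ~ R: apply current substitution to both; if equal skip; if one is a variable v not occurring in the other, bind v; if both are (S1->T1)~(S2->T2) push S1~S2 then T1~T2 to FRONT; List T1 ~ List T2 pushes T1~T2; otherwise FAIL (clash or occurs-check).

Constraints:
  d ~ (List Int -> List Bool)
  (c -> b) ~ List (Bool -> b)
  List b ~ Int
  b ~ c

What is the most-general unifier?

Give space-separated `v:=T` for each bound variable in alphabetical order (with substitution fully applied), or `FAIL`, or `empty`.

Answer: FAIL

Derivation:
step 1: unify d ~ (List Int -> List Bool)  [subst: {-} | 3 pending]
  bind d := (List Int -> List Bool)
step 2: unify (c -> b) ~ List (Bool -> b)  [subst: {d:=(List Int -> List Bool)} | 2 pending]
  clash: (c -> b) vs List (Bool -> b)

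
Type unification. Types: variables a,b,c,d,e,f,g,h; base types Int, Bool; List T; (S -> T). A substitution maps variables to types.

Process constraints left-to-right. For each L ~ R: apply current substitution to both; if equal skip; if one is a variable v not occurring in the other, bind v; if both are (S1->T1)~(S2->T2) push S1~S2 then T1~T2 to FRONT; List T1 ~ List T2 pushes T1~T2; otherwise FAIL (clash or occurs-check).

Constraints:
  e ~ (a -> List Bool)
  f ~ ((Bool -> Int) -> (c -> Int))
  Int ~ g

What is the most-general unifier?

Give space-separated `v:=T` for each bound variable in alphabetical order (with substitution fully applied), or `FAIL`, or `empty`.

step 1: unify e ~ (a -> List Bool)  [subst: {-} | 2 pending]
  bind e := (a -> List Bool)
step 2: unify f ~ ((Bool -> Int) -> (c -> Int))  [subst: {e:=(a -> List Bool)} | 1 pending]
  bind f := ((Bool -> Int) -> (c -> Int))
step 3: unify Int ~ g  [subst: {e:=(a -> List Bool), f:=((Bool -> Int) -> (c -> Int))} | 0 pending]
  bind g := Int

Answer: e:=(a -> List Bool) f:=((Bool -> Int) -> (c -> Int)) g:=Int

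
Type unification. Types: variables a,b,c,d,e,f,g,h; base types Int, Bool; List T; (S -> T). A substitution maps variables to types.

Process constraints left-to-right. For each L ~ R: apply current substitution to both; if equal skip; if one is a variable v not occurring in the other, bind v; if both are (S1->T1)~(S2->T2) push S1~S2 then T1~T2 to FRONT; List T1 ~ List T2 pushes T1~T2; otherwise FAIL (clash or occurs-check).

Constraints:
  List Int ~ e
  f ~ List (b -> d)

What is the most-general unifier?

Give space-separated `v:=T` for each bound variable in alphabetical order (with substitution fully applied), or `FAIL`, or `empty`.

step 1: unify List Int ~ e  [subst: {-} | 1 pending]
  bind e := List Int
step 2: unify f ~ List (b -> d)  [subst: {e:=List Int} | 0 pending]
  bind f := List (b -> d)

Answer: e:=List Int f:=List (b -> d)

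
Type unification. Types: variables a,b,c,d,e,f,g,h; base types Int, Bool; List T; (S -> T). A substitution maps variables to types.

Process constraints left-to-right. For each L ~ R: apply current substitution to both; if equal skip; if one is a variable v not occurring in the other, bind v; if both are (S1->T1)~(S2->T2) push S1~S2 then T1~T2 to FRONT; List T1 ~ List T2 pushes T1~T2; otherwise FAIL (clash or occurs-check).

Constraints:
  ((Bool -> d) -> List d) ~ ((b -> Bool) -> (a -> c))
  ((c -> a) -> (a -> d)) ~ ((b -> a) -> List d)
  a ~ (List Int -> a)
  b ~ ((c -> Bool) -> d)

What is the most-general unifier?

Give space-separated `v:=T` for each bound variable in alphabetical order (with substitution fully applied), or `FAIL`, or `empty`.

step 1: unify ((Bool -> d) -> List d) ~ ((b -> Bool) -> (a -> c))  [subst: {-} | 3 pending]
  -> decompose arrow: push (Bool -> d)~(b -> Bool), List d~(a -> c)
step 2: unify (Bool -> d) ~ (b -> Bool)  [subst: {-} | 4 pending]
  -> decompose arrow: push Bool~b, d~Bool
step 3: unify Bool ~ b  [subst: {-} | 5 pending]
  bind b := Bool
step 4: unify d ~ Bool  [subst: {b:=Bool} | 4 pending]
  bind d := Bool
step 5: unify List Bool ~ (a -> c)  [subst: {b:=Bool, d:=Bool} | 3 pending]
  clash: List Bool vs (a -> c)

Answer: FAIL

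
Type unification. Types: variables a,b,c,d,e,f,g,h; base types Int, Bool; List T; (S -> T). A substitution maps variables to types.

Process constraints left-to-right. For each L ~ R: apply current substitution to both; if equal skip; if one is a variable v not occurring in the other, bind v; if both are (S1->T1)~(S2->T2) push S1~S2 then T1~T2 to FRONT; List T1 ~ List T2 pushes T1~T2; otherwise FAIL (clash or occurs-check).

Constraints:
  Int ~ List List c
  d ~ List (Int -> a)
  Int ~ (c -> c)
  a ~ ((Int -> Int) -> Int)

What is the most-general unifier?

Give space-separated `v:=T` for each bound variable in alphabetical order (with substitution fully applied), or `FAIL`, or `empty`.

Answer: FAIL

Derivation:
step 1: unify Int ~ List List c  [subst: {-} | 3 pending]
  clash: Int vs List List c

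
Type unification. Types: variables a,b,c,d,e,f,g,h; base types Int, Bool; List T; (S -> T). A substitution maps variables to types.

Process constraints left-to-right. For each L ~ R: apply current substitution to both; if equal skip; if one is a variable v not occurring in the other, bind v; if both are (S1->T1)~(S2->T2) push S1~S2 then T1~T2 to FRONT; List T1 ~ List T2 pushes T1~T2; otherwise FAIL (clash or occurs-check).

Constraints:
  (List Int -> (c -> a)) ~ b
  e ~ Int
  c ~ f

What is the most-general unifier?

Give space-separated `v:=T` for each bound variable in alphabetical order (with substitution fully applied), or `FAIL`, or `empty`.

step 1: unify (List Int -> (c -> a)) ~ b  [subst: {-} | 2 pending]
  bind b := (List Int -> (c -> a))
step 2: unify e ~ Int  [subst: {b:=(List Int -> (c -> a))} | 1 pending]
  bind e := Int
step 3: unify c ~ f  [subst: {b:=(List Int -> (c -> a)), e:=Int} | 0 pending]
  bind c := f

Answer: b:=(List Int -> (f -> a)) c:=f e:=Int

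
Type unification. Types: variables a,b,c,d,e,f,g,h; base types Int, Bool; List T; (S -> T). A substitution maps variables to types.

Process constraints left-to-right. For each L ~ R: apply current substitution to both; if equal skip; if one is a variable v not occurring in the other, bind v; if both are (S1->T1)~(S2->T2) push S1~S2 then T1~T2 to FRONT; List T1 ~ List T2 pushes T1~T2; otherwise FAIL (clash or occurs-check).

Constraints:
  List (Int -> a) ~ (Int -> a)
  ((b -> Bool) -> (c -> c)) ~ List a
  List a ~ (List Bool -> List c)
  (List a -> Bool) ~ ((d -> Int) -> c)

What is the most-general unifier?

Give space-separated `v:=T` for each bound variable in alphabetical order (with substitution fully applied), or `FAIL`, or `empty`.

Answer: FAIL

Derivation:
step 1: unify List (Int -> a) ~ (Int -> a)  [subst: {-} | 3 pending]
  clash: List (Int -> a) vs (Int -> a)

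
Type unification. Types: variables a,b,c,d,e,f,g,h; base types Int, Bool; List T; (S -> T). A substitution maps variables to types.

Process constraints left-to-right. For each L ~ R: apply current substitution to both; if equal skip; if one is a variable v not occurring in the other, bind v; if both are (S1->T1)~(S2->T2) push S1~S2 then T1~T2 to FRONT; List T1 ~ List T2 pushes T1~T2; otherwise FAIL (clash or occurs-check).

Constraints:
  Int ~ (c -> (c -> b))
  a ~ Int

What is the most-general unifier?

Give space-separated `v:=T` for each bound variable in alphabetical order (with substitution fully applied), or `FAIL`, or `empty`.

step 1: unify Int ~ (c -> (c -> b))  [subst: {-} | 1 pending]
  clash: Int vs (c -> (c -> b))

Answer: FAIL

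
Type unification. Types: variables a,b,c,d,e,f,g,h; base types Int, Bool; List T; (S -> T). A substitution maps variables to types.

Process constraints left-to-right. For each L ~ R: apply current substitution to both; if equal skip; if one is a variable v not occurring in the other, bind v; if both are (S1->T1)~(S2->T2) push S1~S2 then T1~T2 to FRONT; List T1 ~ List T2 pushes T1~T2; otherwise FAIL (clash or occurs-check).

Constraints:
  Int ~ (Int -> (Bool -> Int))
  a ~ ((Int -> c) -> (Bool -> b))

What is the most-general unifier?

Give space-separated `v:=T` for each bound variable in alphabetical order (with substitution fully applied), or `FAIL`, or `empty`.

step 1: unify Int ~ (Int -> (Bool -> Int))  [subst: {-} | 1 pending]
  clash: Int vs (Int -> (Bool -> Int))

Answer: FAIL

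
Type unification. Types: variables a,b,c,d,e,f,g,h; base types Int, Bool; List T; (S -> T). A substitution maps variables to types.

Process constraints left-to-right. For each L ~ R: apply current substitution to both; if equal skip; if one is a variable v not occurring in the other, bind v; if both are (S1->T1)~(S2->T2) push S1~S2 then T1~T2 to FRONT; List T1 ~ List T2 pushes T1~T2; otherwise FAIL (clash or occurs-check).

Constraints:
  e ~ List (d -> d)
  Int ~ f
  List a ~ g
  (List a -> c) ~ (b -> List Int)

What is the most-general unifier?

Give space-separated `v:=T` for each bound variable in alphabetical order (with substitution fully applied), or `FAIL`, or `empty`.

Answer: b:=List a c:=List Int e:=List (d -> d) f:=Int g:=List a

Derivation:
step 1: unify e ~ List (d -> d)  [subst: {-} | 3 pending]
  bind e := List (d -> d)
step 2: unify Int ~ f  [subst: {e:=List (d -> d)} | 2 pending]
  bind f := Int
step 3: unify List a ~ g  [subst: {e:=List (d -> d), f:=Int} | 1 pending]
  bind g := List a
step 4: unify (List a -> c) ~ (b -> List Int)  [subst: {e:=List (d -> d), f:=Int, g:=List a} | 0 pending]
  -> decompose arrow: push List a~b, c~List Int
step 5: unify List a ~ b  [subst: {e:=List (d -> d), f:=Int, g:=List a} | 1 pending]
  bind b := List a
step 6: unify c ~ List Int  [subst: {e:=List (d -> d), f:=Int, g:=List a, b:=List a} | 0 pending]
  bind c := List Int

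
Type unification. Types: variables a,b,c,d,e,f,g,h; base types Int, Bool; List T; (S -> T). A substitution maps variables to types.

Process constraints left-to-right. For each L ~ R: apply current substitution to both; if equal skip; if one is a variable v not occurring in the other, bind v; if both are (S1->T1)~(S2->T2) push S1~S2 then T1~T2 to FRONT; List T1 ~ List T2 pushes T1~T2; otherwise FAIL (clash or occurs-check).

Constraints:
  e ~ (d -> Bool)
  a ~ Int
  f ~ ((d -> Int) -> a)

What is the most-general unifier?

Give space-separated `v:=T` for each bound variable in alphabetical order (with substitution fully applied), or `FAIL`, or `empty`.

Answer: a:=Int e:=(d -> Bool) f:=((d -> Int) -> Int)

Derivation:
step 1: unify e ~ (d -> Bool)  [subst: {-} | 2 pending]
  bind e := (d -> Bool)
step 2: unify a ~ Int  [subst: {e:=(d -> Bool)} | 1 pending]
  bind a := Int
step 3: unify f ~ ((d -> Int) -> Int)  [subst: {e:=(d -> Bool), a:=Int} | 0 pending]
  bind f := ((d -> Int) -> Int)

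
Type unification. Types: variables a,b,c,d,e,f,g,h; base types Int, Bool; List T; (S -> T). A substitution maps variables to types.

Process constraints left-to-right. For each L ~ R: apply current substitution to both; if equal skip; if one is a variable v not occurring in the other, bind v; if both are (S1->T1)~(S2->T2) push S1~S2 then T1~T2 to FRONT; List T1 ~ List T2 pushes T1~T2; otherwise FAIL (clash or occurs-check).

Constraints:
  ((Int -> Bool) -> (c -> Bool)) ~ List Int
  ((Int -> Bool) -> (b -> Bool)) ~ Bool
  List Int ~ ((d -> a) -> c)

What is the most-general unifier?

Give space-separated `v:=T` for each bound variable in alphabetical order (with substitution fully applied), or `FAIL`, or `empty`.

step 1: unify ((Int -> Bool) -> (c -> Bool)) ~ List Int  [subst: {-} | 2 pending]
  clash: ((Int -> Bool) -> (c -> Bool)) vs List Int

Answer: FAIL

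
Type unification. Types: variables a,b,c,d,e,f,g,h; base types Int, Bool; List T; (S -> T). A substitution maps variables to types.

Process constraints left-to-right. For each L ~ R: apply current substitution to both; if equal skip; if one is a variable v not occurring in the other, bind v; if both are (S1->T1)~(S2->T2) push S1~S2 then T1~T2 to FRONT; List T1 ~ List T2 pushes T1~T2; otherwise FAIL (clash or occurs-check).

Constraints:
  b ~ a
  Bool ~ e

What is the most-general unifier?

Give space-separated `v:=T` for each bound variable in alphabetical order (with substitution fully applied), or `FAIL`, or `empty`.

step 1: unify b ~ a  [subst: {-} | 1 pending]
  bind b := a
step 2: unify Bool ~ e  [subst: {b:=a} | 0 pending]
  bind e := Bool

Answer: b:=a e:=Bool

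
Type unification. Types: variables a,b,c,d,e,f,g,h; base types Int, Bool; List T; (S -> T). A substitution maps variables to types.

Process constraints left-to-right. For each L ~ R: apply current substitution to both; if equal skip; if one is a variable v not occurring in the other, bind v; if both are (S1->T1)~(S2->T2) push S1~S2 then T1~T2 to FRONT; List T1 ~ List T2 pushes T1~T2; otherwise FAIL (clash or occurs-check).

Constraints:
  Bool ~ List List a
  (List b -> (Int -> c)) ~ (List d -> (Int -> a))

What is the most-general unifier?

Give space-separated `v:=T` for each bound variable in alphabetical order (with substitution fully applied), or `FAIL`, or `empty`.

step 1: unify Bool ~ List List a  [subst: {-} | 1 pending]
  clash: Bool vs List List a

Answer: FAIL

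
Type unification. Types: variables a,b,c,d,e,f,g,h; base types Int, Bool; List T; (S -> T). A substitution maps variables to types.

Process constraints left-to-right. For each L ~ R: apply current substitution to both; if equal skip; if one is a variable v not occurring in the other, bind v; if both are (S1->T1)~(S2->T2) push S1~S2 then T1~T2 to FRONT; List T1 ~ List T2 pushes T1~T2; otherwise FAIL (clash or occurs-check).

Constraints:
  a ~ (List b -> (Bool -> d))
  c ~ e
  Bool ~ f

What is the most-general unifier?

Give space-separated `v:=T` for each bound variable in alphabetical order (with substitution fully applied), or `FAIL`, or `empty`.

step 1: unify a ~ (List b -> (Bool -> d))  [subst: {-} | 2 pending]
  bind a := (List b -> (Bool -> d))
step 2: unify c ~ e  [subst: {a:=(List b -> (Bool -> d))} | 1 pending]
  bind c := e
step 3: unify Bool ~ f  [subst: {a:=(List b -> (Bool -> d)), c:=e} | 0 pending]
  bind f := Bool

Answer: a:=(List b -> (Bool -> d)) c:=e f:=Bool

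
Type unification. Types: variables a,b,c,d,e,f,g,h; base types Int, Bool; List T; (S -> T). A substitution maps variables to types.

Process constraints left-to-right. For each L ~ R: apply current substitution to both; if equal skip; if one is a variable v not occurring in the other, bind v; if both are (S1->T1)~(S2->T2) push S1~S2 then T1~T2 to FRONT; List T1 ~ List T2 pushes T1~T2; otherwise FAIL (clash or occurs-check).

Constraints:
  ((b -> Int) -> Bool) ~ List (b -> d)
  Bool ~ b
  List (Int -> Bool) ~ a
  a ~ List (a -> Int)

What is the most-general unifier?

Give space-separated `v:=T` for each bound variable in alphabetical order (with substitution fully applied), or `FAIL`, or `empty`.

Answer: FAIL

Derivation:
step 1: unify ((b -> Int) -> Bool) ~ List (b -> d)  [subst: {-} | 3 pending]
  clash: ((b -> Int) -> Bool) vs List (b -> d)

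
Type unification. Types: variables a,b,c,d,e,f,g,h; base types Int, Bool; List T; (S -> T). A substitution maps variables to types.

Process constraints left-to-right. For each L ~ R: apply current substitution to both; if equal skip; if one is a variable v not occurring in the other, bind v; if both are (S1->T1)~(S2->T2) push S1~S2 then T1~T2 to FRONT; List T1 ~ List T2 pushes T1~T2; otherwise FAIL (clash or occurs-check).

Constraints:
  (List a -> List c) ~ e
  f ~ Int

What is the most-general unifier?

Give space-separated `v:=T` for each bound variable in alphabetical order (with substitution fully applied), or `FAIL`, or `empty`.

Answer: e:=(List a -> List c) f:=Int

Derivation:
step 1: unify (List a -> List c) ~ e  [subst: {-} | 1 pending]
  bind e := (List a -> List c)
step 2: unify f ~ Int  [subst: {e:=(List a -> List c)} | 0 pending]
  bind f := Int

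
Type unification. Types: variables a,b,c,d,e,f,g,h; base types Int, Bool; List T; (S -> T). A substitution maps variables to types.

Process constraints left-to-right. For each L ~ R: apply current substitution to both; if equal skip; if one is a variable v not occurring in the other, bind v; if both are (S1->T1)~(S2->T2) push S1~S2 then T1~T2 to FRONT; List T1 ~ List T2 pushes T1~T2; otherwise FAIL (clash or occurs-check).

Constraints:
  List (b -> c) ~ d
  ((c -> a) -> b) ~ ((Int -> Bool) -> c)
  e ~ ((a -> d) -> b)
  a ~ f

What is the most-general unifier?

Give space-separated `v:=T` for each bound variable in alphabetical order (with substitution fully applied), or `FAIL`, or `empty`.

step 1: unify List (b -> c) ~ d  [subst: {-} | 3 pending]
  bind d := List (b -> c)
step 2: unify ((c -> a) -> b) ~ ((Int -> Bool) -> c)  [subst: {d:=List (b -> c)} | 2 pending]
  -> decompose arrow: push (c -> a)~(Int -> Bool), b~c
step 3: unify (c -> a) ~ (Int -> Bool)  [subst: {d:=List (b -> c)} | 3 pending]
  -> decompose arrow: push c~Int, a~Bool
step 4: unify c ~ Int  [subst: {d:=List (b -> c)} | 4 pending]
  bind c := Int
step 5: unify a ~ Bool  [subst: {d:=List (b -> c), c:=Int} | 3 pending]
  bind a := Bool
step 6: unify b ~ Int  [subst: {d:=List (b -> c), c:=Int, a:=Bool} | 2 pending]
  bind b := Int
step 7: unify e ~ ((Bool -> List (Int -> Int)) -> Int)  [subst: {d:=List (b -> c), c:=Int, a:=Bool, b:=Int} | 1 pending]
  bind e := ((Bool -> List (Int -> Int)) -> Int)
step 8: unify Bool ~ f  [subst: {d:=List (b -> c), c:=Int, a:=Bool, b:=Int, e:=((Bool -> List (Int -> Int)) -> Int)} | 0 pending]
  bind f := Bool

Answer: a:=Bool b:=Int c:=Int d:=List (Int -> Int) e:=((Bool -> List (Int -> Int)) -> Int) f:=Bool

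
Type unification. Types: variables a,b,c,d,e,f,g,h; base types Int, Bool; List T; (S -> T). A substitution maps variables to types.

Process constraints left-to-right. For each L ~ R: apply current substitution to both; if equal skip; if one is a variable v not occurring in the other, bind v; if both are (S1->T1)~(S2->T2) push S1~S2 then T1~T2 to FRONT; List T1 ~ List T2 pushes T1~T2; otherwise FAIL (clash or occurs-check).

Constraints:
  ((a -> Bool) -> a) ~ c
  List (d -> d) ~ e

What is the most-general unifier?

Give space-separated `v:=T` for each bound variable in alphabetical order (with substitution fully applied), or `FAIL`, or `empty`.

Answer: c:=((a -> Bool) -> a) e:=List (d -> d)

Derivation:
step 1: unify ((a -> Bool) -> a) ~ c  [subst: {-} | 1 pending]
  bind c := ((a -> Bool) -> a)
step 2: unify List (d -> d) ~ e  [subst: {c:=((a -> Bool) -> a)} | 0 pending]
  bind e := List (d -> d)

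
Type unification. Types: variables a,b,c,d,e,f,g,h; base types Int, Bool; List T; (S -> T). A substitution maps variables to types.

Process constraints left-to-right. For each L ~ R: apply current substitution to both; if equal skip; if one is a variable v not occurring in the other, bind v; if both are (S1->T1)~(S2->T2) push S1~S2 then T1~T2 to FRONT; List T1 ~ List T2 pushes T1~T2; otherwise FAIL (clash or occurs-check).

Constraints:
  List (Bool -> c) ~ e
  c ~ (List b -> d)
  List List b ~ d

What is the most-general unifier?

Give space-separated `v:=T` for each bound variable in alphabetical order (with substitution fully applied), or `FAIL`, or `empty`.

step 1: unify List (Bool -> c) ~ e  [subst: {-} | 2 pending]
  bind e := List (Bool -> c)
step 2: unify c ~ (List b -> d)  [subst: {e:=List (Bool -> c)} | 1 pending]
  bind c := (List b -> d)
step 3: unify List List b ~ d  [subst: {e:=List (Bool -> c), c:=(List b -> d)} | 0 pending]
  bind d := List List b

Answer: c:=(List b -> List List b) d:=List List b e:=List (Bool -> (List b -> List List b))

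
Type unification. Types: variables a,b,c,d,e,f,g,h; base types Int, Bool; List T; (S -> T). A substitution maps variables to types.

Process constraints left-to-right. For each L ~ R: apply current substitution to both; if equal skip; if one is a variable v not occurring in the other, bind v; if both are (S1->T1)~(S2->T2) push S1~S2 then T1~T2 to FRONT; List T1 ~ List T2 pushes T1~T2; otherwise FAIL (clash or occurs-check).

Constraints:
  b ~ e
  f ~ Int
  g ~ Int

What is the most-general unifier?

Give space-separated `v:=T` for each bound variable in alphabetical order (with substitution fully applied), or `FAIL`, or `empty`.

step 1: unify b ~ e  [subst: {-} | 2 pending]
  bind b := e
step 2: unify f ~ Int  [subst: {b:=e} | 1 pending]
  bind f := Int
step 3: unify g ~ Int  [subst: {b:=e, f:=Int} | 0 pending]
  bind g := Int

Answer: b:=e f:=Int g:=Int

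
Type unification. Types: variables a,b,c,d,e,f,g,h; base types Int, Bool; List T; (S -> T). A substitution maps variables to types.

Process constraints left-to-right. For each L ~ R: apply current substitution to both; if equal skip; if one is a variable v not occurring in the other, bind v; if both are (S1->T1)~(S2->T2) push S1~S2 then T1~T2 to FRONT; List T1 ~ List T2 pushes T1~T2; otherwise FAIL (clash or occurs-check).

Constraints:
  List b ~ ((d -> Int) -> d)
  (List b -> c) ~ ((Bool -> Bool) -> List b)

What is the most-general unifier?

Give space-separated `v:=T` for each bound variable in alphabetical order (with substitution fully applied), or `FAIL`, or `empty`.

step 1: unify List b ~ ((d -> Int) -> d)  [subst: {-} | 1 pending]
  clash: List b vs ((d -> Int) -> d)

Answer: FAIL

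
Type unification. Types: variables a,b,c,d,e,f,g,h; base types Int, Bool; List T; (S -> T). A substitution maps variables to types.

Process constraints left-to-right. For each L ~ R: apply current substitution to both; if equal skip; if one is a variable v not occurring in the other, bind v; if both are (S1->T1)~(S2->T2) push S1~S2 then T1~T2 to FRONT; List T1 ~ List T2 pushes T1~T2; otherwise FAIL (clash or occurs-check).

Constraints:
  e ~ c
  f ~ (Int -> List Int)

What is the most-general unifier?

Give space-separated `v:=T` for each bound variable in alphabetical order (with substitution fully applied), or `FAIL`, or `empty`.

step 1: unify e ~ c  [subst: {-} | 1 pending]
  bind e := c
step 2: unify f ~ (Int -> List Int)  [subst: {e:=c} | 0 pending]
  bind f := (Int -> List Int)

Answer: e:=c f:=(Int -> List Int)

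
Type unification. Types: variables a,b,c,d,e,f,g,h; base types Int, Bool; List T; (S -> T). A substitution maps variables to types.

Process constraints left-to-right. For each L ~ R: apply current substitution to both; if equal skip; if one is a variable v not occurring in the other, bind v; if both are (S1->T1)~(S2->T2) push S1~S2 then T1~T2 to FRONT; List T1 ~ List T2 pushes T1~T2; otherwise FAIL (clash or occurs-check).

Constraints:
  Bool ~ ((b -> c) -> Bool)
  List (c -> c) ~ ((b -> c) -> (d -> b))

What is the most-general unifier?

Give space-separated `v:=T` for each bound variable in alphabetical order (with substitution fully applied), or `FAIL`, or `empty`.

step 1: unify Bool ~ ((b -> c) -> Bool)  [subst: {-} | 1 pending]
  clash: Bool vs ((b -> c) -> Bool)

Answer: FAIL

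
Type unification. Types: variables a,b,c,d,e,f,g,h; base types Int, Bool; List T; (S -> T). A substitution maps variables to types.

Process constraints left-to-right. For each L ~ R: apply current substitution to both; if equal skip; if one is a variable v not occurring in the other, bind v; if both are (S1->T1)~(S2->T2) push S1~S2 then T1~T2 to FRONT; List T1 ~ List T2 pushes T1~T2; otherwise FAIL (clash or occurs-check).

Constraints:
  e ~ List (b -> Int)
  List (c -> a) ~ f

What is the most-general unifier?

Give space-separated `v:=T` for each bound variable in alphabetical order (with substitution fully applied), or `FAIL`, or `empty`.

step 1: unify e ~ List (b -> Int)  [subst: {-} | 1 pending]
  bind e := List (b -> Int)
step 2: unify List (c -> a) ~ f  [subst: {e:=List (b -> Int)} | 0 pending]
  bind f := List (c -> a)

Answer: e:=List (b -> Int) f:=List (c -> a)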